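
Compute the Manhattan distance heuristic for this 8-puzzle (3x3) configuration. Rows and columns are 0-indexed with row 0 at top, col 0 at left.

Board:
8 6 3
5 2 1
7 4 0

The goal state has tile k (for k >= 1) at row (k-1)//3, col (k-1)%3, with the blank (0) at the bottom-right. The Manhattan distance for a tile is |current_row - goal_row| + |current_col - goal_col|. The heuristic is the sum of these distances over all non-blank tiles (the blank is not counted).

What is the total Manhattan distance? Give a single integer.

Answer: 12

Derivation:
Tile 8: (0,0)->(2,1) = 3
Tile 6: (0,1)->(1,2) = 2
Tile 3: (0,2)->(0,2) = 0
Tile 5: (1,0)->(1,1) = 1
Tile 2: (1,1)->(0,1) = 1
Tile 1: (1,2)->(0,0) = 3
Tile 7: (2,0)->(2,0) = 0
Tile 4: (2,1)->(1,0) = 2
Sum: 3 + 2 + 0 + 1 + 1 + 3 + 0 + 2 = 12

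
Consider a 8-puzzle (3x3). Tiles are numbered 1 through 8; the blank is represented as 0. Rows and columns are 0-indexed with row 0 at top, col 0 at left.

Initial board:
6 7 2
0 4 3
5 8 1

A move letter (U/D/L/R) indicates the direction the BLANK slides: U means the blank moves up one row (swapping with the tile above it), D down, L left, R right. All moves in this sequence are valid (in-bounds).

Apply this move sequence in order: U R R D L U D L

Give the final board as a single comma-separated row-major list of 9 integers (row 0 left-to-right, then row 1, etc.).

Answer: 7, 2, 3, 0, 6, 4, 5, 8, 1

Derivation:
After move 1 (U):
0 7 2
6 4 3
5 8 1

After move 2 (R):
7 0 2
6 4 3
5 8 1

After move 3 (R):
7 2 0
6 4 3
5 8 1

After move 4 (D):
7 2 3
6 4 0
5 8 1

After move 5 (L):
7 2 3
6 0 4
5 8 1

After move 6 (U):
7 0 3
6 2 4
5 8 1

After move 7 (D):
7 2 3
6 0 4
5 8 1

After move 8 (L):
7 2 3
0 6 4
5 8 1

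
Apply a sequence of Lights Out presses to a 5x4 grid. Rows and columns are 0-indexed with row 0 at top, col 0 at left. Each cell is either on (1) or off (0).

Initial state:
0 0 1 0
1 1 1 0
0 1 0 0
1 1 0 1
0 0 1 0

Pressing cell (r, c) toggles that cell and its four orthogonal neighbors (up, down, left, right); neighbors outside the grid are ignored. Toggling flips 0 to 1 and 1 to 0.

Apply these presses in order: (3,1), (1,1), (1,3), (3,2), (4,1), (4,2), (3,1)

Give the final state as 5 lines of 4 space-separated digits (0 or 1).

After press 1 at (3,1):
0 0 1 0
1 1 1 0
0 0 0 0
0 0 1 1
0 1 1 0

After press 2 at (1,1):
0 1 1 0
0 0 0 0
0 1 0 0
0 0 1 1
0 1 1 0

After press 3 at (1,3):
0 1 1 1
0 0 1 1
0 1 0 1
0 0 1 1
0 1 1 0

After press 4 at (3,2):
0 1 1 1
0 0 1 1
0 1 1 1
0 1 0 0
0 1 0 0

After press 5 at (4,1):
0 1 1 1
0 0 1 1
0 1 1 1
0 0 0 0
1 0 1 0

After press 6 at (4,2):
0 1 1 1
0 0 1 1
0 1 1 1
0 0 1 0
1 1 0 1

After press 7 at (3,1):
0 1 1 1
0 0 1 1
0 0 1 1
1 1 0 0
1 0 0 1

Answer: 0 1 1 1
0 0 1 1
0 0 1 1
1 1 0 0
1 0 0 1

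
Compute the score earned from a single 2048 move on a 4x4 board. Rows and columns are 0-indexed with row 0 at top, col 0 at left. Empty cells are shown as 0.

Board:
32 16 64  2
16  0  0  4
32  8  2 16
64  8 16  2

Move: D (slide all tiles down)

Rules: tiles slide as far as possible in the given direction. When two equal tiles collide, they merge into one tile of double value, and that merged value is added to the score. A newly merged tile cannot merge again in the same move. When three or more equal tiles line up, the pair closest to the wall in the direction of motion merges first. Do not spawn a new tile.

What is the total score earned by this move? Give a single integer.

Slide down:
col 0: [32, 16, 32, 64] -> [32, 16, 32, 64]  score +0 (running 0)
col 1: [16, 0, 8, 8] -> [0, 0, 16, 16]  score +16 (running 16)
col 2: [64, 0, 2, 16] -> [0, 64, 2, 16]  score +0 (running 16)
col 3: [2, 4, 16, 2] -> [2, 4, 16, 2]  score +0 (running 16)
Board after move:
32  0  0  2
16  0 64  4
32 16  2 16
64 16 16  2

Answer: 16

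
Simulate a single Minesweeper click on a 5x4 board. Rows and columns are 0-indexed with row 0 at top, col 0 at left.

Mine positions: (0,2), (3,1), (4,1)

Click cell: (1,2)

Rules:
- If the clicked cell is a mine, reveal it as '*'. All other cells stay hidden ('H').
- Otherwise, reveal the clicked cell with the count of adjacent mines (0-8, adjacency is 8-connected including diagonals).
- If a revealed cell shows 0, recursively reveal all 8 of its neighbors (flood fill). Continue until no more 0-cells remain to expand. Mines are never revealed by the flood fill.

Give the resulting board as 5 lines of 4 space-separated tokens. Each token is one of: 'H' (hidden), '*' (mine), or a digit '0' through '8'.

H H H H
H H 1 H
H H H H
H H H H
H H H H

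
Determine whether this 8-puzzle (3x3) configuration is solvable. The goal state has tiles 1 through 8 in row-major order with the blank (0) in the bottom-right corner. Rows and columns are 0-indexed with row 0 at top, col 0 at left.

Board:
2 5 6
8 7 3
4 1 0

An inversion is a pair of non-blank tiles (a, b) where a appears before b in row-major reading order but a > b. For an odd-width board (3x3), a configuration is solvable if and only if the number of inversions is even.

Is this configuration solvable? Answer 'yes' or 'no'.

Answer: yes

Derivation:
Inversions (pairs i<j in row-major order where tile[i] > tile[j] > 0): 16
16 is even, so the puzzle is solvable.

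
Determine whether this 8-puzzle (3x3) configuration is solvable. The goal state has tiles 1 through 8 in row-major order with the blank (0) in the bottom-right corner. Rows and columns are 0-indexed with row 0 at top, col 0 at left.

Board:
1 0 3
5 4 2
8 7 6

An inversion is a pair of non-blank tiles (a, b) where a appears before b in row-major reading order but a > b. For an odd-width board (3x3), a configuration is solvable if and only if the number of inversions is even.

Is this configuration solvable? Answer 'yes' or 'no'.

Answer: no

Derivation:
Inversions (pairs i<j in row-major order where tile[i] > tile[j] > 0): 7
7 is odd, so the puzzle is not solvable.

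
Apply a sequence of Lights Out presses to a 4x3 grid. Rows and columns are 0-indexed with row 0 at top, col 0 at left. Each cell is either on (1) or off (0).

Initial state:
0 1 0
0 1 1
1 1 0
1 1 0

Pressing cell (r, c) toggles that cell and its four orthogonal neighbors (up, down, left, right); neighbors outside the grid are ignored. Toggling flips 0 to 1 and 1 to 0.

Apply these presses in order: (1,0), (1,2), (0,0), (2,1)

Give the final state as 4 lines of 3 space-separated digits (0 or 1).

After press 1 at (1,0):
1 1 0
1 0 1
0 1 0
1 1 0

After press 2 at (1,2):
1 1 1
1 1 0
0 1 1
1 1 0

After press 3 at (0,0):
0 0 1
0 1 0
0 1 1
1 1 0

After press 4 at (2,1):
0 0 1
0 0 0
1 0 0
1 0 0

Answer: 0 0 1
0 0 0
1 0 0
1 0 0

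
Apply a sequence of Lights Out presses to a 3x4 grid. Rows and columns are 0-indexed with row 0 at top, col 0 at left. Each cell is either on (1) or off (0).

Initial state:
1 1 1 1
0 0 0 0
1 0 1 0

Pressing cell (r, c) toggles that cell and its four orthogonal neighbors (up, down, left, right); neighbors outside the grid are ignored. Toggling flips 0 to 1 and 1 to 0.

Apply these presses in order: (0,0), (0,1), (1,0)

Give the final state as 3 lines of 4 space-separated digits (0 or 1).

After press 1 at (0,0):
0 0 1 1
1 0 0 0
1 0 1 0

After press 2 at (0,1):
1 1 0 1
1 1 0 0
1 0 1 0

After press 3 at (1,0):
0 1 0 1
0 0 0 0
0 0 1 0

Answer: 0 1 0 1
0 0 0 0
0 0 1 0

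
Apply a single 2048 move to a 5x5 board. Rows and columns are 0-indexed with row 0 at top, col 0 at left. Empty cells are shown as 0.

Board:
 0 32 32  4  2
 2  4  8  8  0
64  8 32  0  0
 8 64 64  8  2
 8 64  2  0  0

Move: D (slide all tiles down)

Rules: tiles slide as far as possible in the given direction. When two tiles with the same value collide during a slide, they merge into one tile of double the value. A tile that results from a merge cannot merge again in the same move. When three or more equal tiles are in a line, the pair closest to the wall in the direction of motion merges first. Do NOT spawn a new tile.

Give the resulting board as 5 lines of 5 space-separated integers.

Answer:   0   0  32   0   0
  0  32   8   0   0
  2   4  32   0   0
 64   8  64   4   0
 16 128   2  16   4

Derivation:
Slide down:
col 0: [0, 2, 64, 8, 8] -> [0, 0, 2, 64, 16]
col 1: [32, 4, 8, 64, 64] -> [0, 32, 4, 8, 128]
col 2: [32, 8, 32, 64, 2] -> [32, 8, 32, 64, 2]
col 3: [4, 8, 0, 8, 0] -> [0, 0, 0, 4, 16]
col 4: [2, 0, 0, 2, 0] -> [0, 0, 0, 0, 4]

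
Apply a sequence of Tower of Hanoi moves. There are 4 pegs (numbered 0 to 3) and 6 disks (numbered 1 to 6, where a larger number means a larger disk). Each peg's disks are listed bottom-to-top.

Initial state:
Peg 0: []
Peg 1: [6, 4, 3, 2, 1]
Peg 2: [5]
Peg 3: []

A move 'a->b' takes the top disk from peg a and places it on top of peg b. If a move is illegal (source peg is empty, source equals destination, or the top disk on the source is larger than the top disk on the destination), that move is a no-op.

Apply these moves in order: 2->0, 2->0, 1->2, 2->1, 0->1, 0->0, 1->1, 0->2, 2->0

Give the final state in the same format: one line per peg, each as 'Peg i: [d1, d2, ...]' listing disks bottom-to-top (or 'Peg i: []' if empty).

Answer: Peg 0: [5]
Peg 1: [6, 4, 3, 2, 1]
Peg 2: []
Peg 3: []

Derivation:
After move 1 (2->0):
Peg 0: [5]
Peg 1: [6, 4, 3, 2, 1]
Peg 2: []
Peg 3: []

After move 2 (2->0):
Peg 0: [5]
Peg 1: [6, 4, 3, 2, 1]
Peg 2: []
Peg 3: []

After move 3 (1->2):
Peg 0: [5]
Peg 1: [6, 4, 3, 2]
Peg 2: [1]
Peg 3: []

After move 4 (2->1):
Peg 0: [5]
Peg 1: [6, 4, 3, 2, 1]
Peg 2: []
Peg 3: []

After move 5 (0->1):
Peg 0: [5]
Peg 1: [6, 4, 3, 2, 1]
Peg 2: []
Peg 3: []

After move 6 (0->0):
Peg 0: [5]
Peg 1: [6, 4, 3, 2, 1]
Peg 2: []
Peg 3: []

After move 7 (1->1):
Peg 0: [5]
Peg 1: [6, 4, 3, 2, 1]
Peg 2: []
Peg 3: []

After move 8 (0->2):
Peg 0: []
Peg 1: [6, 4, 3, 2, 1]
Peg 2: [5]
Peg 3: []

After move 9 (2->0):
Peg 0: [5]
Peg 1: [6, 4, 3, 2, 1]
Peg 2: []
Peg 3: []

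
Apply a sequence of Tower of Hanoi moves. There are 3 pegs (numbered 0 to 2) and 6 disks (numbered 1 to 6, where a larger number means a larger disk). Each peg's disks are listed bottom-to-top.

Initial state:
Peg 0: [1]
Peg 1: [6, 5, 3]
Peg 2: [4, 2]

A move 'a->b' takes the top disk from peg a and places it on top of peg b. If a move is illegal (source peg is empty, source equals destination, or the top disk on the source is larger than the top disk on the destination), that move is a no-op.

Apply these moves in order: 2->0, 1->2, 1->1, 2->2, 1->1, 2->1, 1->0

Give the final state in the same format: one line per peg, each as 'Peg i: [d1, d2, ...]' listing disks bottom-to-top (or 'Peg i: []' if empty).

Answer: Peg 0: [1]
Peg 1: [6, 5, 3, 2]
Peg 2: [4]

Derivation:
After move 1 (2->0):
Peg 0: [1]
Peg 1: [6, 5, 3]
Peg 2: [4, 2]

After move 2 (1->2):
Peg 0: [1]
Peg 1: [6, 5, 3]
Peg 2: [4, 2]

After move 3 (1->1):
Peg 0: [1]
Peg 1: [6, 5, 3]
Peg 2: [4, 2]

After move 4 (2->2):
Peg 0: [1]
Peg 1: [6, 5, 3]
Peg 2: [4, 2]

After move 5 (1->1):
Peg 0: [1]
Peg 1: [6, 5, 3]
Peg 2: [4, 2]

After move 6 (2->1):
Peg 0: [1]
Peg 1: [6, 5, 3, 2]
Peg 2: [4]

After move 7 (1->0):
Peg 0: [1]
Peg 1: [6, 5, 3, 2]
Peg 2: [4]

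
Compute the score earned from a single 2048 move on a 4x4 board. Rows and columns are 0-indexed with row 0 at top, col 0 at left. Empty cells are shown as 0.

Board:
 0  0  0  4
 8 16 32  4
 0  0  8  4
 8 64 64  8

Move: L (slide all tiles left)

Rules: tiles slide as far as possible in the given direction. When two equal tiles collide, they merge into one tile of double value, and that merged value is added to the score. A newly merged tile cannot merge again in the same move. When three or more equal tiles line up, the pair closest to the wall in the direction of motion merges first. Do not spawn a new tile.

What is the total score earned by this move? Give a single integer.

Answer: 128

Derivation:
Slide left:
row 0: [0, 0, 0, 4] -> [4, 0, 0, 0]  score +0 (running 0)
row 1: [8, 16, 32, 4] -> [8, 16, 32, 4]  score +0 (running 0)
row 2: [0, 0, 8, 4] -> [8, 4, 0, 0]  score +0 (running 0)
row 3: [8, 64, 64, 8] -> [8, 128, 8, 0]  score +128 (running 128)
Board after move:
  4   0   0   0
  8  16  32   4
  8   4   0   0
  8 128   8   0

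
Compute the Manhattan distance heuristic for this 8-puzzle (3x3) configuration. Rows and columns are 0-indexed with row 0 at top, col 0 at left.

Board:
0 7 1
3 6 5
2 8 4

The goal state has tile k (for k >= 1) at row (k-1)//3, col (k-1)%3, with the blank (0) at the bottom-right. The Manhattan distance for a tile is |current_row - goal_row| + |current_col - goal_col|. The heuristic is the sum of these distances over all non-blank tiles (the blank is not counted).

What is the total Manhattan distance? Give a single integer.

Tile 7: at (0,1), goal (2,0), distance |0-2|+|1-0| = 3
Tile 1: at (0,2), goal (0,0), distance |0-0|+|2-0| = 2
Tile 3: at (1,0), goal (0,2), distance |1-0|+|0-2| = 3
Tile 6: at (1,1), goal (1,2), distance |1-1|+|1-2| = 1
Tile 5: at (1,2), goal (1,1), distance |1-1|+|2-1| = 1
Tile 2: at (2,0), goal (0,1), distance |2-0|+|0-1| = 3
Tile 8: at (2,1), goal (2,1), distance |2-2|+|1-1| = 0
Tile 4: at (2,2), goal (1,0), distance |2-1|+|2-0| = 3
Sum: 3 + 2 + 3 + 1 + 1 + 3 + 0 + 3 = 16

Answer: 16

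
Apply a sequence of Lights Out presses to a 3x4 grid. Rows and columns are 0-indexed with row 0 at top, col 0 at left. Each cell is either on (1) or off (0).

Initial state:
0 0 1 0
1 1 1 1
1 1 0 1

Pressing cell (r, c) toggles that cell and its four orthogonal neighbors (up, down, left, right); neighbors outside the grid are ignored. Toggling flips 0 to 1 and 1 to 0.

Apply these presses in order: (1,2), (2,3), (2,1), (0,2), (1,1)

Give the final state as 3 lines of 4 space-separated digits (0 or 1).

Answer: 0 0 1 1
0 0 0 1
0 1 1 0

Derivation:
After press 1 at (1,2):
0 0 0 0
1 0 0 0
1 1 1 1

After press 2 at (2,3):
0 0 0 0
1 0 0 1
1 1 0 0

After press 3 at (2,1):
0 0 0 0
1 1 0 1
0 0 1 0

After press 4 at (0,2):
0 1 1 1
1 1 1 1
0 0 1 0

After press 5 at (1,1):
0 0 1 1
0 0 0 1
0 1 1 0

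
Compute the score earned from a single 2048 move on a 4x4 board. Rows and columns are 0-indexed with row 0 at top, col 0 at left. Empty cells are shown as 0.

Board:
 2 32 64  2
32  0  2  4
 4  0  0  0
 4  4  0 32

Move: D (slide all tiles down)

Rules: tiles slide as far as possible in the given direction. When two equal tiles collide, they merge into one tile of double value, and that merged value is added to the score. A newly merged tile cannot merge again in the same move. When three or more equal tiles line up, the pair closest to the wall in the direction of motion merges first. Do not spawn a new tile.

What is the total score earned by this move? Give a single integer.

Slide down:
col 0: [2, 32, 4, 4] -> [0, 2, 32, 8]  score +8 (running 8)
col 1: [32, 0, 0, 4] -> [0, 0, 32, 4]  score +0 (running 8)
col 2: [64, 2, 0, 0] -> [0, 0, 64, 2]  score +0 (running 8)
col 3: [2, 4, 0, 32] -> [0, 2, 4, 32]  score +0 (running 8)
Board after move:
 0  0  0  0
 2  0  0  2
32 32 64  4
 8  4  2 32

Answer: 8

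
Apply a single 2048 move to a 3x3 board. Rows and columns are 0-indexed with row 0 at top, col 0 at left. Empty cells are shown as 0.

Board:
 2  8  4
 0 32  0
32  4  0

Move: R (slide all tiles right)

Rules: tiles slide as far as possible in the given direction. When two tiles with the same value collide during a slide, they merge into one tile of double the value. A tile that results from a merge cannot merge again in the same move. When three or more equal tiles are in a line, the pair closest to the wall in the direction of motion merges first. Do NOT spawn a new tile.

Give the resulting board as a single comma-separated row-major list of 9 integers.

Slide right:
row 0: [2, 8, 4] -> [2, 8, 4]
row 1: [0, 32, 0] -> [0, 0, 32]
row 2: [32, 4, 0] -> [0, 32, 4]

Answer: 2, 8, 4, 0, 0, 32, 0, 32, 4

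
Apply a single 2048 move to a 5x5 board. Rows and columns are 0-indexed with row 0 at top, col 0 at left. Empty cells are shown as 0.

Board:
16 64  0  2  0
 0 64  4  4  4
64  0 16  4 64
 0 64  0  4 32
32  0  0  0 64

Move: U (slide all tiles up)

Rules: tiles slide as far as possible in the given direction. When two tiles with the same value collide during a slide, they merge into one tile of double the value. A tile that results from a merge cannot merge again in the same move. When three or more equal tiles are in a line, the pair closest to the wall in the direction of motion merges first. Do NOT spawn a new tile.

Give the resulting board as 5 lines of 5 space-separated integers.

Slide up:
col 0: [16, 0, 64, 0, 32] -> [16, 64, 32, 0, 0]
col 1: [64, 64, 0, 64, 0] -> [128, 64, 0, 0, 0]
col 2: [0, 4, 16, 0, 0] -> [4, 16, 0, 0, 0]
col 3: [2, 4, 4, 4, 0] -> [2, 8, 4, 0, 0]
col 4: [0, 4, 64, 32, 64] -> [4, 64, 32, 64, 0]

Answer:  16 128   4   2   4
 64  64  16   8  64
 32   0   0   4  32
  0   0   0   0  64
  0   0   0   0   0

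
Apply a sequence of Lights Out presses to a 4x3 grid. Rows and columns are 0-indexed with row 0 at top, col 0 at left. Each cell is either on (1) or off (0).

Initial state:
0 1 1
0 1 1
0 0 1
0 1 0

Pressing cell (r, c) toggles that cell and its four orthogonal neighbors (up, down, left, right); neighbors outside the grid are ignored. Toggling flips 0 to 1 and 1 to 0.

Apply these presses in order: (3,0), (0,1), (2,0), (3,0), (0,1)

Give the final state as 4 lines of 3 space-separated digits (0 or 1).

After press 1 at (3,0):
0 1 1
0 1 1
1 0 1
1 0 0

After press 2 at (0,1):
1 0 0
0 0 1
1 0 1
1 0 0

After press 3 at (2,0):
1 0 0
1 0 1
0 1 1
0 0 0

After press 4 at (3,0):
1 0 0
1 0 1
1 1 1
1 1 0

After press 5 at (0,1):
0 1 1
1 1 1
1 1 1
1 1 0

Answer: 0 1 1
1 1 1
1 1 1
1 1 0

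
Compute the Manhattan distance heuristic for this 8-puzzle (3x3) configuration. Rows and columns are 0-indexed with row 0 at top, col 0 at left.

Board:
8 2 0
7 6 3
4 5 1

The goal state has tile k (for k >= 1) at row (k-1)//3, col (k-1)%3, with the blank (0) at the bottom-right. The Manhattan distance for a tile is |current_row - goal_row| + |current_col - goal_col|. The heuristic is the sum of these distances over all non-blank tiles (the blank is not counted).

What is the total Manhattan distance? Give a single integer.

Tile 8: (0,0)->(2,1) = 3
Tile 2: (0,1)->(0,1) = 0
Tile 7: (1,0)->(2,0) = 1
Tile 6: (1,1)->(1,2) = 1
Tile 3: (1,2)->(0,2) = 1
Tile 4: (2,0)->(1,0) = 1
Tile 5: (2,1)->(1,1) = 1
Tile 1: (2,2)->(0,0) = 4
Sum: 3 + 0 + 1 + 1 + 1 + 1 + 1 + 4 = 12

Answer: 12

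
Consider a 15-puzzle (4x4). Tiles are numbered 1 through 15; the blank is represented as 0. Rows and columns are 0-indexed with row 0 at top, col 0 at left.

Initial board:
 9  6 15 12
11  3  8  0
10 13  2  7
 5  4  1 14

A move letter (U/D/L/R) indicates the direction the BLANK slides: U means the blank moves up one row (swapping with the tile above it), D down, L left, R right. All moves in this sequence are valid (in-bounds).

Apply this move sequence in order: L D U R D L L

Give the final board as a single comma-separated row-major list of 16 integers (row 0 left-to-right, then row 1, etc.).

Answer: 9, 6, 15, 12, 11, 3, 8, 7, 10, 0, 13, 2, 5, 4, 1, 14

Derivation:
After move 1 (L):
 9  6 15 12
11  3  0  8
10 13  2  7
 5  4  1 14

After move 2 (D):
 9  6 15 12
11  3  2  8
10 13  0  7
 5  4  1 14

After move 3 (U):
 9  6 15 12
11  3  0  8
10 13  2  7
 5  4  1 14

After move 4 (R):
 9  6 15 12
11  3  8  0
10 13  2  7
 5  4  1 14

After move 5 (D):
 9  6 15 12
11  3  8  7
10 13  2  0
 5  4  1 14

After move 6 (L):
 9  6 15 12
11  3  8  7
10 13  0  2
 5  4  1 14

After move 7 (L):
 9  6 15 12
11  3  8  7
10  0 13  2
 5  4  1 14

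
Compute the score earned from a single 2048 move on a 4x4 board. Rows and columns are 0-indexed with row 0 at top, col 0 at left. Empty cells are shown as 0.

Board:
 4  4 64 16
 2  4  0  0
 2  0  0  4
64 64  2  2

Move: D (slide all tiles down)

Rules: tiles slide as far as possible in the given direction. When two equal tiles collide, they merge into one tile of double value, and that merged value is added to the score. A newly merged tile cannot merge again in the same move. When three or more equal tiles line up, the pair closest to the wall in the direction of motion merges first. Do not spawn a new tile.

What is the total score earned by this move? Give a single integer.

Answer: 12

Derivation:
Slide down:
col 0: [4, 2, 2, 64] -> [0, 4, 4, 64]  score +4 (running 4)
col 1: [4, 4, 0, 64] -> [0, 0, 8, 64]  score +8 (running 12)
col 2: [64, 0, 0, 2] -> [0, 0, 64, 2]  score +0 (running 12)
col 3: [16, 0, 4, 2] -> [0, 16, 4, 2]  score +0 (running 12)
Board after move:
 0  0  0  0
 4  0  0 16
 4  8 64  4
64 64  2  2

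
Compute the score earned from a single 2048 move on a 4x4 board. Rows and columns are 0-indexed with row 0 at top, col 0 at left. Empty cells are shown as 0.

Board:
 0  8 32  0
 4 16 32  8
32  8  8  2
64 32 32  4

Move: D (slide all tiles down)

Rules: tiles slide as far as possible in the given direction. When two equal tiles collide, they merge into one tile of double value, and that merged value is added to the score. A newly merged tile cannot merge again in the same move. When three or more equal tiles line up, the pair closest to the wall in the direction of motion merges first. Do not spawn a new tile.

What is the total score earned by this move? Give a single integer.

Slide down:
col 0: [0, 4, 32, 64] -> [0, 4, 32, 64]  score +0 (running 0)
col 1: [8, 16, 8, 32] -> [8, 16, 8, 32]  score +0 (running 0)
col 2: [32, 32, 8, 32] -> [0, 64, 8, 32]  score +64 (running 64)
col 3: [0, 8, 2, 4] -> [0, 8, 2, 4]  score +0 (running 64)
Board after move:
 0  8  0  0
 4 16 64  8
32  8  8  2
64 32 32  4

Answer: 64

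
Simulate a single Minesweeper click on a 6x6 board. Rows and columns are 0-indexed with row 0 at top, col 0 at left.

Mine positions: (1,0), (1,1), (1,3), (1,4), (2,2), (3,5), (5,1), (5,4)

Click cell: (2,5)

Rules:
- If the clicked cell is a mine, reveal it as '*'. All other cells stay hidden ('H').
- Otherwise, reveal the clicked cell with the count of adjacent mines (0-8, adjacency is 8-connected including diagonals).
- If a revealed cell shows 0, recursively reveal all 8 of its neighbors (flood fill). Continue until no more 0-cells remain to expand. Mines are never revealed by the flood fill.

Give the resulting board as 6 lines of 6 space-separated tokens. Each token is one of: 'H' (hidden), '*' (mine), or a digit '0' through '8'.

H H H H H H
H H H H H H
H H H H H 2
H H H H H H
H H H H H H
H H H H H H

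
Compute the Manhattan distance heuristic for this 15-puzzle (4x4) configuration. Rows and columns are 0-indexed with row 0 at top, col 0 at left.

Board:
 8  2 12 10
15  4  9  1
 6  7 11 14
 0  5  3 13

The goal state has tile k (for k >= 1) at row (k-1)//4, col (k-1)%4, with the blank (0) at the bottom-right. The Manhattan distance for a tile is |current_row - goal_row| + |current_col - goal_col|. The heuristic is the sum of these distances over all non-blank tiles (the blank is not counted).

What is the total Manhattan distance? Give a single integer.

Tile 8: (0,0)->(1,3) = 4
Tile 2: (0,1)->(0,1) = 0
Tile 12: (0,2)->(2,3) = 3
Tile 10: (0,3)->(2,1) = 4
Tile 15: (1,0)->(3,2) = 4
Tile 4: (1,1)->(0,3) = 3
Tile 9: (1,2)->(2,0) = 3
Tile 1: (1,3)->(0,0) = 4
Tile 6: (2,0)->(1,1) = 2
Tile 7: (2,1)->(1,2) = 2
Tile 11: (2,2)->(2,2) = 0
Tile 14: (2,3)->(3,1) = 3
Tile 5: (3,1)->(1,0) = 3
Tile 3: (3,2)->(0,2) = 3
Tile 13: (3,3)->(3,0) = 3
Sum: 4 + 0 + 3 + 4 + 4 + 3 + 3 + 4 + 2 + 2 + 0 + 3 + 3 + 3 + 3 = 41

Answer: 41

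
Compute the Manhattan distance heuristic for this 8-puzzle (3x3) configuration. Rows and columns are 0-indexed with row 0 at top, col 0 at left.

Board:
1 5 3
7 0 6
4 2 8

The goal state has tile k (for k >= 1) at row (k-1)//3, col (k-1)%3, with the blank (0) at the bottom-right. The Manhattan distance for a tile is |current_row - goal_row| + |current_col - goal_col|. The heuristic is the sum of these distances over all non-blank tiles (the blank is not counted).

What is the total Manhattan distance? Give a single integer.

Tile 1: (0,0)->(0,0) = 0
Tile 5: (0,1)->(1,1) = 1
Tile 3: (0,2)->(0,2) = 0
Tile 7: (1,0)->(2,0) = 1
Tile 6: (1,2)->(1,2) = 0
Tile 4: (2,0)->(1,0) = 1
Tile 2: (2,1)->(0,1) = 2
Tile 8: (2,2)->(2,1) = 1
Sum: 0 + 1 + 0 + 1 + 0 + 1 + 2 + 1 = 6

Answer: 6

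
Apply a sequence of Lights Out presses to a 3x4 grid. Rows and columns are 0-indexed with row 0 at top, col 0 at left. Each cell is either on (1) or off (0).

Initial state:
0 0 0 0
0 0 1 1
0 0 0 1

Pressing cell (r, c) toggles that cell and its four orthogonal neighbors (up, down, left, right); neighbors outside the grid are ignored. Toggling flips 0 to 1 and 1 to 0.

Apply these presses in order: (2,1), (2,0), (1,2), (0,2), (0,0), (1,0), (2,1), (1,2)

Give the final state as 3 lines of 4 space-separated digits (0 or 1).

Answer: 0 0 1 1
1 1 0 1
0 1 0 1

Derivation:
After press 1 at (2,1):
0 0 0 0
0 1 1 1
1 1 1 1

After press 2 at (2,0):
0 0 0 0
1 1 1 1
0 0 1 1

After press 3 at (1,2):
0 0 1 0
1 0 0 0
0 0 0 1

After press 4 at (0,2):
0 1 0 1
1 0 1 0
0 0 0 1

After press 5 at (0,0):
1 0 0 1
0 0 1 0
0 0 0 1

After press 6 at (1,0):
0 0 0 1
1 1 1 0
1 0 0 1

After press 7 at (2,1):
0 0 0 1
1 0 1 0
0 1 1 1

After press 8 at (1,2):
0 0 1 1
1 1 0 1
0 1 0 1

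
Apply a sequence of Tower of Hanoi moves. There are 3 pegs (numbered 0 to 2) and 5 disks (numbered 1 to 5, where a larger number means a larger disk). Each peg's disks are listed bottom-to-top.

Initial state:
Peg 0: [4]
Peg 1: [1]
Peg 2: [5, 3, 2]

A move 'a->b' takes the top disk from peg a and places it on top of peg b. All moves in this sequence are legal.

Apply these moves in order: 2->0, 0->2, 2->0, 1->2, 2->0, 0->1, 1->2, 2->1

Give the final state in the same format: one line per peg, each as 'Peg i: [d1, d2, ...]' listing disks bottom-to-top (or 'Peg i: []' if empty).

Answer: Peg 0: [4, 2]
Peg 1: [1]
Peg 2: [5, 3]

Derivation:
After move 1 (2->0):
Peg 0: [4, 2]
Peg 1: [1]
Peg 2: [5, 3]

After move 2 (0->2):
Peg 0: [4]
Peg 1: [1]
Peg 2: [5, 3, 2]

After move 3 (2->0):
Peg 0: [4, 2]
Peg 1: [1]
Peg 2: [5, 3]

After move 4 (1->2):
Peg 0: [4, 2]
Peg 1: []
Peg 2: [5, 3, 1]

After move 5 (2->0):
Peg 0: [4, 2, 1]
Peg 1: []
Peg 2: [5, 3]

After move 6 (0->1):
Peg 0: [4, 2]
Peg 1: [1]
Peg 2: [5, 3]

After move 7 (1->2):
Peg 0: [4, 2]
Peg 1: []
Peg 2: [5, 3, 1]

After move 8 (2->1):
Peg 0: [4, 2]
Peg 1: [1]
Peg 2: [5, 3]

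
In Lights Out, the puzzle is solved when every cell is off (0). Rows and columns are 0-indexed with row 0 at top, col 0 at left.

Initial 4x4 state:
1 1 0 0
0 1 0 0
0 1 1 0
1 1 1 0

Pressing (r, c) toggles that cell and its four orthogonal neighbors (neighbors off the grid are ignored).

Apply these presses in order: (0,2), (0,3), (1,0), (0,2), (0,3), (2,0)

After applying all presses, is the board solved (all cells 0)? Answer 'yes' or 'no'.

After press 1 at (0,2):
1 0 1 1
0 1 1 0
0 1 1 0
1 1 1 0

After press 2 at (0,3):
1 0 0 0
0 1 1 1
0 1 1 0
1 1 1 0

After press 3 at (1,0):
0 0 0 0
1 0 1 1
1 1 1 0
1 1 1 0

After press 4 at (0,2):
0 1 1 1
1 0 0 1
1 1 1 0
1 1 1 0

After press 5 at (0,3):
0 1 0 0
1 0 0 0
1 1 1 0
1 1 1 0

After press 6 at (2,0):
0 1 0 0
0 0 0 0
0 0 1 0
0 1 1 0

Lights still on: 4

Answer: no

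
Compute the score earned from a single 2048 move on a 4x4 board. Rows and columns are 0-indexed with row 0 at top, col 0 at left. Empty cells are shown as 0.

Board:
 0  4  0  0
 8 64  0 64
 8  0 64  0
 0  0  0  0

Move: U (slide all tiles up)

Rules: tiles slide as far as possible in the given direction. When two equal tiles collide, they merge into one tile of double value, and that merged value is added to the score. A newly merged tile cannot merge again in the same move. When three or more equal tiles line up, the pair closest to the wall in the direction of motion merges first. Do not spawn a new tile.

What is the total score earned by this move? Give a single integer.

Answer: 16

Derivation:
Slide up:
col 0: [0, 8, 8, 0] -> [16, 0, 0, 0]  score +16 (running 16)
col 1: [4, 64, 0, 0] -> [4, 64, 0, 0]  score +0 (running 16)
col 2: [0, 0, 64, 0] -> [64, 0, 0, 0]  score +0 (running 16)
col 3: [0, 64, 0, 0] -> [64, 0, 0, 0]  score +0 (running 16)
Board after move:
16  4 64 64
 0 64  0  0
 0  0  0  0
 0  0  0  0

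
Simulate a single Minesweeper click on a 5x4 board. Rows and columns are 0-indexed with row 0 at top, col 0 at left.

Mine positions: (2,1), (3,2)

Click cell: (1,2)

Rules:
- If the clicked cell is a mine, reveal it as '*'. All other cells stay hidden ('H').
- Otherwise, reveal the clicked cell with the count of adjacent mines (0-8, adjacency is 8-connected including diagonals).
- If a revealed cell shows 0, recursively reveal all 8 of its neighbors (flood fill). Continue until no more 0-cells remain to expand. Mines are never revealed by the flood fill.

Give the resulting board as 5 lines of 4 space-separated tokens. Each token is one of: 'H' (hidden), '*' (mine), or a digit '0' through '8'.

H H H H
H H 1 H
H H H H
H H H H
H H H H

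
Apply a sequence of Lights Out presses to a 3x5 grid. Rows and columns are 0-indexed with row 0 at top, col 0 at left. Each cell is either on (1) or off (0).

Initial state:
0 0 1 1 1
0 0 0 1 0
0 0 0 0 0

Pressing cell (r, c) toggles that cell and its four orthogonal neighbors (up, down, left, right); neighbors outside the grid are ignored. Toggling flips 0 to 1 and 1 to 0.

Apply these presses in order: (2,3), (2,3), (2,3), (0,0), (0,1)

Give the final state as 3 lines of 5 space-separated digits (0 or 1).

After press 1 at (2,3):
0 0 1 1 1
0 0 0 0 0
0 0 1 1 1

After press 2 at (2,3):
0 0 1 1 1
0 0 0 1 0
0 0 0 0 0

After press 3 at (2,3):
0 0 1 1 1
0 0 0 0 0
0 0 1 1 1

After press 4 at (0,0):
1 1 1 1 1
1 0 0 0 0
0 0 1 1 1

After press 5 at (0,1):
0 0 0 1 1
1 1 0 0 0
0 0 1 1 1

Answer: 0 0 0 1 1
1 1 0 0 0
0 0 1 1 1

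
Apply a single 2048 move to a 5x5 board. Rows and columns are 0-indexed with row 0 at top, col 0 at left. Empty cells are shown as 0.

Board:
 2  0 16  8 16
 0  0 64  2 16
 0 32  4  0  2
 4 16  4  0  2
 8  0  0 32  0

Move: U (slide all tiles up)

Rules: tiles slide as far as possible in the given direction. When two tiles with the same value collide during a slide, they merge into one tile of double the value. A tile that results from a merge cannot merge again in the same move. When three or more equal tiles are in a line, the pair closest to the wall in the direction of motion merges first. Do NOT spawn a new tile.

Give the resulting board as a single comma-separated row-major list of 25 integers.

Slide up:
col 0: [2, 0, 0, 4, 8] -> [2, 4, 8, 0, 0]
col 1: [0, 0, 32, 16, 0] -> [32, 16, 0, 0, 0]
col 2: [16, 64, 4, 4, 0] -> [16, 64, 8, 0, 0]
col 3: [8, 2, 0, 0, 32] -> [8, 2, 32, 0, 0]
col 4: [16, 16, 2, 2, 0] -> [32, 4, 0, 0, 0]

Answer: 2, 32, 16, 8, 32, 4, 16, 64, 2, 4, 8, 0, 8, 32, 0, 0, 0, 0, 0, 0, 0, 0, 0, 0, 0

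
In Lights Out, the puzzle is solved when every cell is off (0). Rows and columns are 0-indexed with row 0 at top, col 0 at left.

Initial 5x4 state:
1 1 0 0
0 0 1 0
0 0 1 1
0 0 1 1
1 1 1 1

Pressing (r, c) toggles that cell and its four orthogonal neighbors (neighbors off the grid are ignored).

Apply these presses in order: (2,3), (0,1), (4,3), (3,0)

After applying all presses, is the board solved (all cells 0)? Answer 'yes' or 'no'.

Answer: no

Derivation:
After press 1 at (2,3):
1 1 0 0
0 0 1 1
0 0 0 0
0 0 1 0
1 1 1 1

After press 2 at (0,1):
0 0 1 0
0 1 1 1
0 0 0 0
0 0 1 0
1 1 1 1

After press 3 at (4,3):
0 0 1 0
0 1 1 1
0 0 0 0
0 0 1 1
1 1 0 0

After press 4 at (3,0):
0 0 1 0
0 1 1 1
1 0 0 0
1 1 1 1
0 1 0 0

Lights still on: 10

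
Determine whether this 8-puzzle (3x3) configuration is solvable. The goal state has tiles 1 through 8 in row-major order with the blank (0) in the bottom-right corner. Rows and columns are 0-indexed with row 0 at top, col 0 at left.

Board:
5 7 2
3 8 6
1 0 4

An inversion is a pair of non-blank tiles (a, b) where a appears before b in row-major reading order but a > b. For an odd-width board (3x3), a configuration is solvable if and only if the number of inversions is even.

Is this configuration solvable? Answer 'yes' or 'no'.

Answer: yes

Derivation:
Inversions (pairs i<j in row-major order where tile[i] > tile[j] > 0): 16
16 is even, so the puzzle is solvable.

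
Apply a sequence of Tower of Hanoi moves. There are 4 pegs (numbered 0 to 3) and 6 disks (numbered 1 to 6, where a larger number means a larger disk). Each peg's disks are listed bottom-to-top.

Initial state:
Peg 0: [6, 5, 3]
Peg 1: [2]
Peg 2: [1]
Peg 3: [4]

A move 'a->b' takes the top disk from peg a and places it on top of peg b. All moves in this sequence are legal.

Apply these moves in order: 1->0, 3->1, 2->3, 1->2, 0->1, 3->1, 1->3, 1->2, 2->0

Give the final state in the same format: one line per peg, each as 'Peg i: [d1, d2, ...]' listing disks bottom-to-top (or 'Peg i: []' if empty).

After move 1 (1->0):
Peg 0: [6, 5, 3, 2]
Peg 1: []
Peg 2: [1]
Peg 3: [4]

After move 2 (3->1):
Peg 0: [6, 5, 3, 2]
Peg 1: [4]
Peg 2: [1]
Peg 3: []

After move 3 (2->3):
Peg 0: [6, 5, 3, 2]
Peg 1: [4]
Peg 2: []
Peg 3: [1]

After move 4 (1->2):
Peg 0: [6, 5, 3, 2]
Peg 1: []
Peg 2: [4]
Peg 3: [1]

After move 5 (0->1):
Peg 0: [6, 5, 3]
Peg 1: [2]
Peg 2: [4]
Peg 3: [1]

After move 6 (3->1):
Peg 0: [6, 5, 3]
Peg 1: [2, 1]
Peg 2: [4]
Peg 3: []

After move 7 (1->3):
Peg 0: [6, 5, 3]
Peg 1: [2]
Peg 2: [4]
Peg 3: [1]

After move 8 (1->2):
Peg 0: [6, 5, 3]
Peg 1: []
Peg 2: [4, 2]
Peg 3: [1]

After move 9 (2->0):
Peg 0: [6, 5, 3, 2]
Peg 1: []
Peg 2: [4]
Peg 3: [1]

Answer: Peg 0: [6, 5, 3, 2]
Peg 1: []
Peg 2: [4]
Peg 3: [1]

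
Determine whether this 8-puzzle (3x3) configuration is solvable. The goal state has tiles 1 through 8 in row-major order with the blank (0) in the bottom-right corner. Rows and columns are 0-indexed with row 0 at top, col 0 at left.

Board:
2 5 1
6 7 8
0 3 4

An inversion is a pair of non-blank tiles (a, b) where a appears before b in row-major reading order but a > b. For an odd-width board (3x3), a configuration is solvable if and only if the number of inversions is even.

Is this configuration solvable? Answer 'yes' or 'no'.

Inversions (pairs i<j in row-major order where tile[i] > tile[j] > 0): 10
10 is even, so the puzzle is solvable.

Answer: yes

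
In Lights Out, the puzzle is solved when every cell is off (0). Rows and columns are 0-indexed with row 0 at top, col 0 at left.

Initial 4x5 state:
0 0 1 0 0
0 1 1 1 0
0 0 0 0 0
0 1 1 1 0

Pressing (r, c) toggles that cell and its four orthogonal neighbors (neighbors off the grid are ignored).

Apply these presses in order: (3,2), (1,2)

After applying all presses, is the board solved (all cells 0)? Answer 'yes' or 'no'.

After press 1 at (3,2):
0 0 1 0 0
0 1 1 1 0
0 0 1 0 0
0 0 0 0 0

After press 2 at (1,2):
0 0 0 0 0
0 0 0 0 0
0 0 0 0 0
0 0 0 0 0

Lights still on: 0

Answer: yes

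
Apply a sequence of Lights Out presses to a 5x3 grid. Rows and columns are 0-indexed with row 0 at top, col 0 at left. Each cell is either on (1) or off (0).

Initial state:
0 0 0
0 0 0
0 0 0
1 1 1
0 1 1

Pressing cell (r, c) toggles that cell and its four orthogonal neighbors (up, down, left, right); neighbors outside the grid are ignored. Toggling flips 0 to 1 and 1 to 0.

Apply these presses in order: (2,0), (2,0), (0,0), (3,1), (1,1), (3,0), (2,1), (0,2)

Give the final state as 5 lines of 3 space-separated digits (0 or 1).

After press 1 at (2,0):
0 0 0
1 0 0
1 1 0
0 1 1
0 1 1

After press 2 at (2,0):
0 0 0
0 0 0
0 0 0
1 1 1
0 1 1

After press 3 at (0,0):
1 1 0
1 0 0
0 0 0
1 1 1
0 1 1

After press 4 at (3,1):
1 1 0
1 0 0
0 1 0
0 0 0
0 0 1

After press 5 at (1,1):
1 0 0
0 1 1
0 0 0
0 0 0
0 0 1

After press 6 at (3,0):
1 0 0
0 1 1
1 0 0
1 1 0
1 0 1

After press 7 at (2,1):
1 0 0
0 0 1
0 1 1
1 0 0
1 0 1

After press 8 at (0,2):
1 1 1
0 0 0
0 1 1
1 0 0
1 0 1

Answer: 1 1 1
0 0 0
0 1 1
1 0 0
1 0 1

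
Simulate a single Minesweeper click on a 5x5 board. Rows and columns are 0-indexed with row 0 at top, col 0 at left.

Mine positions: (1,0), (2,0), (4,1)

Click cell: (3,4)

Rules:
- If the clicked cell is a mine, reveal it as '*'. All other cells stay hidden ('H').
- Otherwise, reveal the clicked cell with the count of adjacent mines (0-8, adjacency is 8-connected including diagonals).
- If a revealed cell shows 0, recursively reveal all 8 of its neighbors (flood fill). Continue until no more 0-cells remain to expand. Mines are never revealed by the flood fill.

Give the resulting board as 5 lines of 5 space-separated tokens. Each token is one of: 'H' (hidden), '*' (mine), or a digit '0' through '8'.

H 1 0 0 0
H 2 0 0 0
H 2 0 0 0
H 2 1 0 0
H H 1 0 0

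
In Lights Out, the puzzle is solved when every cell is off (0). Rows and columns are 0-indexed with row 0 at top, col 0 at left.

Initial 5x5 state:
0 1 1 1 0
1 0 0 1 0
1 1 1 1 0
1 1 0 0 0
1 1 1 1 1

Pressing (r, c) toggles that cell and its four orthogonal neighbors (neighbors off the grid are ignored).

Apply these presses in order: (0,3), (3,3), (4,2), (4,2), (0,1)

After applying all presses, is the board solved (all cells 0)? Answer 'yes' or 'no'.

Answer: no

Derivation:
After press 1 at (0,3):
0 1 0 0 1
1 0 0 0 0
1 1 1 1 0
1 1 0 0 0
1 1 1 1 1

After press 2 at (3,3):
0 1 0 0 1
1 0 0 0 0
1 1 1 0 0
1 1 1 1 1
1 1 1 0 1

After press 3 at (4,2):
0 1 0 0 1
1 0 0 0 0
1 1 1 0 0
1 1 0 1 1
1 0 0 1 1

After press 4 at (4,2):
0 1 0 0 1
1 0 0 0 0
1 1 1 0 0
1 1 1 1 1
1 1 1 0 1

After press 5 at (0,1):
1 0 1 0 1
1 1 0 0 0
1 1 1 0 0
1 1 1 1 1
1 1 1 0 1

Lights still on: 17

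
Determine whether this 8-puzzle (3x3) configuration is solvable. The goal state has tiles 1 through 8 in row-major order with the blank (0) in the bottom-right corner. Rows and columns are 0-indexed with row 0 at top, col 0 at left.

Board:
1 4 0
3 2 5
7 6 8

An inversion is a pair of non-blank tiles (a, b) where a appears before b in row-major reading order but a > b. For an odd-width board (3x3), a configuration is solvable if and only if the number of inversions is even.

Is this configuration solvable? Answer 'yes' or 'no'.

Inversions (pairs i<j in row-major order where tile[i] > tile[j] > 0): 4
4 is even, so the puzzle is solvable.

Answer: yes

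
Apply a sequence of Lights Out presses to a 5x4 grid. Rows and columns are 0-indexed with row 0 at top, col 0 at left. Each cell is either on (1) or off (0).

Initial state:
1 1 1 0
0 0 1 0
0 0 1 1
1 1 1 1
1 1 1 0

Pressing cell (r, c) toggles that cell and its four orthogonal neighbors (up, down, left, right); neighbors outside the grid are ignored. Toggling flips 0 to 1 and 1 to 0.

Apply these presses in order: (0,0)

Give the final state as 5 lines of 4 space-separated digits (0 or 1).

Answer: 0 0 1 0
1 0 1 0
0 0 1 1
1 1 1 1
1 1 1 0

Derivation:
After press 1 at (0,0):
0 0 1 0
1 0 1 0
0 0 1 1
1 1 1 1
1 1 1 0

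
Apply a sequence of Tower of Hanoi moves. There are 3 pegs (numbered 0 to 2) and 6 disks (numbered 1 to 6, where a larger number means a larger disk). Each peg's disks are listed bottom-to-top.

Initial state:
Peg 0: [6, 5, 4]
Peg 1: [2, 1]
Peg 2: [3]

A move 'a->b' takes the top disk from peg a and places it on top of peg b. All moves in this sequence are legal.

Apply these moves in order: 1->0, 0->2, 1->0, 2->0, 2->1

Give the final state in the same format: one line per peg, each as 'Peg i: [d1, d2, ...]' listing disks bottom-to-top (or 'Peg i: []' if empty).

Answer: Peg 0: [6, 5, 4, 2, 1]
Peg 1: [3]
Peg 2: []

Derivation:
After move 1 (1->0):
Peg 0: [6, 5, 4, 1]
Peg 1: [2]
Peg 2: [3]

After move 2 (0->2):
Peg 0: [6, 5, 4]
Peg 1: [2]
Peg 2: [3, 1]

After move 3 (1->0):
Peg 0: [6, 5, 4, 2]
Peg 1: []
Peg 2: [3, 1]

After move 4 (2->0):
Peg 0: [6, 5, 4, 2, 1]
Peg 1: []
Peg 2: [3]

After move 5 (2->1):
Peg 0: [6, 5, 4, 2, 1]
Peg 1: [3]
Peg 2: []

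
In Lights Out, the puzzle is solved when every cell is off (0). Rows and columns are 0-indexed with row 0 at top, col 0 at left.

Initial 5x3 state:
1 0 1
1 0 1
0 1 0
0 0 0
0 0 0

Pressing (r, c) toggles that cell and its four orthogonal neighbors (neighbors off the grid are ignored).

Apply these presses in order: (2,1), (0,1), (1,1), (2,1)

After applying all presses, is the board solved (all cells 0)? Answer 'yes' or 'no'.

Answer: yes

Derivation:
After press 1 at (2,1):
1 0 1
1 1 1
1 0 1
0 1 0
0 0 0

After press 2 at (0,1):
0 1 0
1 0 1
1 0 1
0 1 0
0 0 0

After press 3 at (1,1):
0 0 0
0 1 0
1 1 1
0 1 0
0 0 0

After press 4 at (2,1):
0 0 0
0 0 0
0 0 0
0 0 0
0 0 0

Lights still on: 0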